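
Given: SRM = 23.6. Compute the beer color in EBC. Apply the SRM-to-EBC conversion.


EBC = SRM · 1.97
EBC = 23.6 · 1.97

46.4920 EBC


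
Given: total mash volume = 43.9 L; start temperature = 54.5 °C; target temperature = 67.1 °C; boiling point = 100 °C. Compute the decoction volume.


V_dec = V_total·(T_target − T_start)/(T_boil − T_start)
V_dec = 43.9·(67.1 − 54.5)/(100 − 54.5)

12.1569 L


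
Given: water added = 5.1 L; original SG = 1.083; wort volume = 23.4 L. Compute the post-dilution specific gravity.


SG_new = 1 + (SG_old − 1)·V_old/(V_old + V_water)
pts = (1.083 − 1)·1000·23.4/(23.4 + 5.1) = 68.1474
SG_new = 1 + 68.1474/1000

1.0681


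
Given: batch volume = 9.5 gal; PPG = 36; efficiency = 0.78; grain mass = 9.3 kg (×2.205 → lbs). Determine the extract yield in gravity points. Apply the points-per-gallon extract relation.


points = lbs × PPG × eff / vol
lbs = 9.3 × 2.205 = 20.5065
points = 20.5065 × 36 × 0.78 / 9.5

60.6129 points


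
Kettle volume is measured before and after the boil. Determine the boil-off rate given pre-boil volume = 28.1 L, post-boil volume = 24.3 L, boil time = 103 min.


rate = (V_pre − V_post) / (t_min/60)
rate = (28.1 − 24.3) / (103/60)

2.2136 L/hr


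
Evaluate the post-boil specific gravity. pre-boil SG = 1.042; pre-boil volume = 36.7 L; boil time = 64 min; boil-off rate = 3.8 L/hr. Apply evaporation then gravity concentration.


V_post = V_pre − rate·(t/60);  SG_post = 1 + (SG_pre−1)·V_pre/V_post
V_post = 36.7 − 3.8·(64/60) = 32.6467
SG_post = 1 + (1.042 − 1)·36.7/32.6467

1.0472


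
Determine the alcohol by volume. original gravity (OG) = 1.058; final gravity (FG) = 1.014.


ABV = (OG − FG) · 131.25
ABV = (1.058 − 1.014) · 131.25

5.7750 % ABV


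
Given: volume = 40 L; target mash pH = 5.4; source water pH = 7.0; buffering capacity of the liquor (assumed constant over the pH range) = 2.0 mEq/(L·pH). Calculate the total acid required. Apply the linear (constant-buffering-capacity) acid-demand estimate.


acid = buffering capacity · (pH_source − pH_target) · V
acid = 2.0 · (7.0 − 5.4) · 40

128.0000 mEq


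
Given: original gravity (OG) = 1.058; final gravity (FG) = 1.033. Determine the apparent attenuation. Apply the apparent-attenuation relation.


AA = (OG − FG)/(OG − 1) · 100
AA = (1.058 − 1.033)/(1.058 − 1) · 100

43.1034 %


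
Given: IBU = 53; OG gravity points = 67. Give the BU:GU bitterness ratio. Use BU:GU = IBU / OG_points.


BU:GU = 53 / 67

0.7910


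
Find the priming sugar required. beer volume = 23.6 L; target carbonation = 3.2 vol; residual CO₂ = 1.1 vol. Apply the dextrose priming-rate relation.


sugar = (target − residual)·4.0·V
sugar = (3.2 − 1.1)·4.0·23.6

198.2400 g


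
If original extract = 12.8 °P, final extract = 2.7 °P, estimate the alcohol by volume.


SG = 259/(259 − P);  ABV = (OG − FG)·131.25
OG = 259/(259 − 12.8) = 1.0520
FG = 259/(259 − 2.7) = 1.0105
ABV = (1.0520 − 1.0105)·131.25

5.4411 % ABV


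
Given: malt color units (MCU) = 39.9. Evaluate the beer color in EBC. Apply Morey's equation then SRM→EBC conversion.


SRM = 1.4922·MCU^0.6859;  EBC = SRM·1.97
SRM = 1.4922·39.9^0.6859 = 18.7040
EBC = 18.7040·1.97

36.8469 EBC


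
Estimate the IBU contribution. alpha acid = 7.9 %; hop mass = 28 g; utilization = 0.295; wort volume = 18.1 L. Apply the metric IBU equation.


IBU = (α/100)·mass·U·1000 / V
IBU = (7.9/100)·28·0.295·1000 / 18.1

36.0519 IBU


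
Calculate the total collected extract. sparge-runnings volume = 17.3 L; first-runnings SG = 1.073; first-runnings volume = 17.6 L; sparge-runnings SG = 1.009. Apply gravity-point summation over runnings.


total = Σ (SG_i − 1)·1000·V_i
first = (1.073 − 1)·1000·17.6 = 1284.8000
sparge = (1.009 − 1)·1000·17.3 = 155.7000
total = 1284.8000 + 155.7000

1440.5000 gravity·L


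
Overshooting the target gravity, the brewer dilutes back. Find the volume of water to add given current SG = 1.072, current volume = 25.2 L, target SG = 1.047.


V_water = V·((SG_curr − 1)/(SG_target − 1) − 1)
V_water = 25.2·((1.072 − 1)/(1.047 − 1) − 1)

13.4043 L


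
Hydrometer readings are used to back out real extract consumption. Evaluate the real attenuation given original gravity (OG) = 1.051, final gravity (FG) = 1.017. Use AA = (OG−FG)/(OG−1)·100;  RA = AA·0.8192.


AA = (1.051 − 1.017)/(1.051 − 1)·100 = 66.6667
RA = 66.6667·0.8192

54.6133 %


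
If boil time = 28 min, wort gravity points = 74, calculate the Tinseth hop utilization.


U = 1.65·0.000125^(GP/1000) · (1 − e^(−0.04·t))/4.15
bigness = 1.65·0.000125^(74/1000) = 0.8485
boil_factor = (1 − e^(−0.04·28))/4.15 = 0.1623
U = 0.8485 · 0.1623

0.1377


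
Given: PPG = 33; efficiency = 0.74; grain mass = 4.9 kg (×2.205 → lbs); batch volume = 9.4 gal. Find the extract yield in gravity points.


points = lbs × PPG × eff / vol
lbs = 4.9 × 2.205 = 10.8045
points = 10.8045 × 33 × 0.74 / 9.4

28.0687 points


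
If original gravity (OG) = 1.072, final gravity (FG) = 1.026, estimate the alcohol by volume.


ABV = (OG − FG) · 131.25
ABV = (1.072 − 1.026) · 131.25

6.0375 % ABV


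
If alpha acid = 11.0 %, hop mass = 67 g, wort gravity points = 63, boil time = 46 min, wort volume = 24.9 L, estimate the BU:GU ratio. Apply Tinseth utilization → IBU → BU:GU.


U = 1.65·0.000125^(GP/1000)·(1−e^(−0.04t))/4.15;  IBU = (α/100)·m·U·1000/V;  BU:GU = IBU/GP
U = 1.65·0.000125^(63/1000)·(1−e^(−0.04·46))/4.15 = 0.1899
IBU = (11.0/100)·67·0.1899·1000/24.9 = 56.1952
BU:GU = 56.1952/63

0.8920


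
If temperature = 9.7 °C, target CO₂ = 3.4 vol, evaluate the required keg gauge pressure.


psi = vols/(0.01821 + 0.09011·e^(−0.04·T)) − 14.695
psi = 3.4/(0.01821 + 0.09011·e^(−0.04·9.7)) − 14.695

28.1576 psi


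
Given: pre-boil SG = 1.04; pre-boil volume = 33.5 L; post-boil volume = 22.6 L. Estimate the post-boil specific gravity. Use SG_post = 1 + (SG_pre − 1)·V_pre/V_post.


pts_pre = (1.04 − 1)·1000 = 40.0000
pts_post = 40.0000·33.5/22.6 = 59.2920
SG_post = 1 + 59.2920/1000

1.0593


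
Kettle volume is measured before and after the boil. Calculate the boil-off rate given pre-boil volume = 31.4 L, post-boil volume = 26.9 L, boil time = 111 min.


rate = (V_pre − V_post) / (t_min/60)
rate = (31.4 − 26.9) / (111/60)

2.4324 L/hr


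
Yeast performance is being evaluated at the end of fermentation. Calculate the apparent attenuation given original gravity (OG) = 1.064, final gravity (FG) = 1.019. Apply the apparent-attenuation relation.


AA = (OG − FG)/(OG − 1) · 100
AA = (1.064 − 1.019)/(1.064 − 1) · 100

70.3125 %


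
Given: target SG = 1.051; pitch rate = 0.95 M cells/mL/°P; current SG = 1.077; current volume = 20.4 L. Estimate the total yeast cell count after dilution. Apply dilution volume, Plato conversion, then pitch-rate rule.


V_w = V·((SG_c−1)/(SG_t−1)−1);  °P = 259 − 259/SG_t;  cells = rate·(V+V_w)·°P
V_w = 20.4·((1.077−1)/(1.051−1)−1) = 10.4000
V_final = 20.4 + 10.4000 = 30.8000
°P = 259 − 259/1.051 = 12.5680
cells = 0.95·30.8000·12.5680

367.7406 billion cells


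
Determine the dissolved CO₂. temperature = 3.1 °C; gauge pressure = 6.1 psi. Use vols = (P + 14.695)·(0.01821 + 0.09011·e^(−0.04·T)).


vols = (6.1 + 14.695)·(0.01821 + 0.09011·e^(−0.04·3.1))

2.0340 volumes


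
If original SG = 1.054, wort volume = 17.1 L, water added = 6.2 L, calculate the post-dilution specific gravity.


SG_new = 1 + (SG_old − 1)·V_old/(V_old + V_water)
pts = (1.054 − 1)·1000·17.1/(17.1 + 6.2) = 39.6309
SG_new = 1 + 39.6309/1000

1.0396


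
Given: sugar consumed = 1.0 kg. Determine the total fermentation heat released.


Q = m_sugar · 590 kJ/kg
Q = 1.0 · 590

590.0000 kJ


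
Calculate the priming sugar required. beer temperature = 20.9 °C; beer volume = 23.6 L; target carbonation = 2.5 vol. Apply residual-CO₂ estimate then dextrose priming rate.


residual = 14.695·(0.01821 + 0.09011·e^(−0.04·T));  sugar = (target − residual)·4.0·V
residual = 14.695·(0.01821 + 0.09011·e^(−0.04·20.9)) = 0.8415
sugar = (2.5 − 0.8415)·4.0·23.6

156.5583 g


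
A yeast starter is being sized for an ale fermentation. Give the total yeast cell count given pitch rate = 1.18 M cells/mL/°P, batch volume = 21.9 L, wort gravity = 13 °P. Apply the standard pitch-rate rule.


cells (billions) = rate · V_L · °P
cells = 1.18 · 21.9 · 13

335.9460 billion cells


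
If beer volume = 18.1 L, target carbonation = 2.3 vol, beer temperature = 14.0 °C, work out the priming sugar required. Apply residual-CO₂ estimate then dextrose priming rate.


residual = 14.695·(0.01821 + 0.09011·e^(−0.04·T));  sugar = (target − residual)·4.0·V
residual = 14.695·(0.01821 + 0.09011·e^(−0.04·14.0)) = 1.0240
sugar = (2.3 − 1.0240)·4.0·18.1

92.3844 g


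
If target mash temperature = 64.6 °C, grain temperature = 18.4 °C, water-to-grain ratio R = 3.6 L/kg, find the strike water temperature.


T_strike = (0.41/R)·(T_mash − T_grain) + T_mash
T_strike = (0.41/3.6)·(64.6 − 18.4) + 64.6

69.8617 °C


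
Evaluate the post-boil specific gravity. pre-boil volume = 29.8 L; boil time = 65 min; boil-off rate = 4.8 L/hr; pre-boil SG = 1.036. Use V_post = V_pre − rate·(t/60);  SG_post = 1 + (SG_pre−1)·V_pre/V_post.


V_post = 29.8 − 4.8·(65/60) = 24.6000
SG_post = 1 + (1.036 − 1)·29.8/24.6000

1.0436


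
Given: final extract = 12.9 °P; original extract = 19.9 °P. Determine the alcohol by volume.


SG = 259/(259 − P);  ABV = (OG − FG)·131.25
OG = 259/(259 − 19.9) = 1.0832
FG = 259/(259 − 12.9) = 1.0524
ABV = (1.0832 − 1.0524)·131.25

4.0440 % ABV


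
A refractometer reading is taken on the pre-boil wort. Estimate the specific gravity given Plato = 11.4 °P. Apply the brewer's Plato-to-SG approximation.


SG = 259/(259 − P)
SG = 259/(259 − 11.4)

1.0460


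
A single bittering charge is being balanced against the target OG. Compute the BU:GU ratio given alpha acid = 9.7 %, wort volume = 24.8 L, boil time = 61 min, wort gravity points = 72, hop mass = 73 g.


U = 1.65·0.000125^(GP/1000)·(1−e^(−0.04t))/4.15;  IBU = (α/100)·m·U·1000/V;  BU:GU = IBU/GP
U = 1.65·0.000125^(72/1000)·(1−e^(−0.04·61))/4.15 = 0.1900
IBU = (9.7/100)·73·0.1900·1000/24.8 = 54.2563
BU:GU = 54.2563/72

0.7536


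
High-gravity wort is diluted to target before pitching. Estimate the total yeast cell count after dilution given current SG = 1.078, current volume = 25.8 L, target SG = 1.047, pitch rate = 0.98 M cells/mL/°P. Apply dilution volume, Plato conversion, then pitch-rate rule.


V_w = V·((SG_c−1)/(SG_t−1)−1);  °P = 259 − 259/SG_t;  cells = rate·(V+V_w)·°P
V_w = 25.8·((1.078−1)/(1.047−1)−1) = 17.0170
V_final = 25.8 + 17.0170 = 42.8170
°P = 259 − 259/1.047 = 11.6266
cells = 0.98·42.8170·11.6266

487.8580 billion cells


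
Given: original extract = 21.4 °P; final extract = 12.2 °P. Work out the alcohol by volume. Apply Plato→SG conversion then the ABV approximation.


SG = 259/(259 − P);  ABV = (OG − FG)·131.25
OG = 259/(259 − 21.4) = 1.0901
FG = 259/(259 − 12.2) = 1.0494
ABV = (1.0901 − 1.0494)·131.25

5.3333 % ABV


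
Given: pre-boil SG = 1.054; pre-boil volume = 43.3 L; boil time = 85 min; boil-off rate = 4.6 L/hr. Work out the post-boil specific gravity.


V_post = V_pre − rate·(t/60);  SG_post = 1 + (SG_pre−1)·V_pre/V_post
V_post = 43.3 − 4.6·(85/60) = 36.7833
SG_post = 1 + (1.054 − 1)·43.3/36.7833

1.0636


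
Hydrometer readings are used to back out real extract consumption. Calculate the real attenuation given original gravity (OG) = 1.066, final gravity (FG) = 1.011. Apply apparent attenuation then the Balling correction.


AA = (OG−FG)/(OG−1)·100;  RA = AA·0.8192
AA = (1.066 − 1.011)/(1.066 − 1)·100 = 83.3333
RA = 83.3333·0.8192

68.2667 %


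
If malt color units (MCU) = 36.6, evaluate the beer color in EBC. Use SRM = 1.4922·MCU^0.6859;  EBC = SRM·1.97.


SRM = 1.4922·36.6^0.6859 = 17.6286
EBC = 17.6286·1.97

34.7284 EBC


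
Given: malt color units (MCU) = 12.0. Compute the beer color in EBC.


SRM = 1.4922·MCU^0.6859;  EBC = SRM·1.97
SRM = 1.4922·12.0^0.6859 = 8.2042
EBC = 8.2042·1.97

16.1623 EBC


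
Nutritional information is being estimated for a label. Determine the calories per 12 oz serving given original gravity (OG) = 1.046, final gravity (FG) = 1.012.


ABW = (OG−FG)·131.25·0.79/FG;  °P = 259 − 259/SG (for OG→OE and FG→AE);  RE = 0.1808·OE + 0.8192·AE;  Cal = (6.9·ABW + 4·(RE−0.1))·FG·3.55
ABW = (1.046 − 1.012)·131.25·0.79/1.012 = 3.4836
OE = 259 − 259/1.046 = 11.3901 °P
AE = 259 − 259/1.012 = 3.0711 °P
RE = 0.1808·11.3901 + 0.8192·3.0711 = 4.5752 °P
Cal = (6.9·3.4836 + 4·(4.5752−0.1))·1.012·3.55

150.6646 kcal


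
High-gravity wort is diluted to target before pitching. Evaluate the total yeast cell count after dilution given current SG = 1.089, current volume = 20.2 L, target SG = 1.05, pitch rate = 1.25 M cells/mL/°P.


V_w = V·((SG_c−1)/(SG_t−1)−1);  °P = 259 − 259/SG_t;  cells = rate·(V+V_w)·°P
V_w = 20.2·((1.089−1)/(1.05−1)−1) = 15.7560
V_final = 20.2 + 15.7560 = 35.9560
°P = 259 − 259/1.05 = 12.3333
cells = 1.25·35.9560·12.3333

554.3217 billion cells


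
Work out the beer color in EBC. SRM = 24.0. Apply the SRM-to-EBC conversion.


EBC = SRM · 1.97
EBC = 24.0 · 1.97

47.2800 EBC


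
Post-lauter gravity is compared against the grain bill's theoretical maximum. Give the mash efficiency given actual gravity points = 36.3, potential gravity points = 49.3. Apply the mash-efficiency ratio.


efficiency = actual / potential × 100
efficiency = 36.3 / 49.3 × 100

73.6308 %


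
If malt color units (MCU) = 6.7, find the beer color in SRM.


SRM = 1.4922 · MCU^0.6859
SRM = 1.4922 · 6.7^0.6859

5.5009 SRM


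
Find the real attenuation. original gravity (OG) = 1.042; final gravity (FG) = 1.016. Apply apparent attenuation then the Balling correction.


AA = (OG−FG)/(OG−1)·100;  RA = AA·0.8192
AA = (1.042 − 1.016)/(1.042 − 1)·100 = 61.9048
RA = 61.9048·0.8192

50.7124 %


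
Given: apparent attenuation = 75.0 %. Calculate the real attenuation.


RA = AA · 0.8192
RA = 75.0 · 0.8192

61.4400 %


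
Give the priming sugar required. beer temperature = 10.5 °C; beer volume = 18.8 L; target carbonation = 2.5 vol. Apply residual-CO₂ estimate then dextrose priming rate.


residual = 14.695·(0.01821 + 0.09011·e^(−0.04·T));  sugar = (target − residual)·4.0·V
residual = 14.695·(0.01821 + 0.09011·e^(−0.04·10.5)) = 1.1376
sugar = (2.5 − 1.1376)·4.0·18.8

102.4498 g


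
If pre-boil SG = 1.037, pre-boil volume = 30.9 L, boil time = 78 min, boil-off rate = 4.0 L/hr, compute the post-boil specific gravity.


V_post = V_pre − rate·(t/60);  SG_post = 1 + (SG_pre−1)·V_pre/V_post
V_post = 30.9 − 4.0·(78/60) = 25.7000
SG_post = 1 + (1.037 − 1)·30.9/25.7000

1.0445


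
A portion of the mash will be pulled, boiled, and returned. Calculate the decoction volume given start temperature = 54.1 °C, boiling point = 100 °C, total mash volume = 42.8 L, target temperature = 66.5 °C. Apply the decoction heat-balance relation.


V_dec = V_total·(T_target − T_start)/(T_boil − T_start)
V_dec = 42.8·(66.5 − 54.1)/(100 − 54.1)

11.5625 L


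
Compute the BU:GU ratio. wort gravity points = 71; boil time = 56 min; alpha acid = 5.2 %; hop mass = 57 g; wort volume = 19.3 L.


U = 1.65·0.000125^(GP/1000)·(1−e^(−0.04t))/4.15;  IBU = (α/100)·m·U·1000/V;  BU:GU = IBU/GP
U = 1.65·0.000125^(71/1000)·(1−e^(−0.04·56))/4.15 = 0.1877
IBU = (5.2/100)·57·0.1877·1000/19.3 = 28.8239
BU:GU = 28.8239/71

0.4060


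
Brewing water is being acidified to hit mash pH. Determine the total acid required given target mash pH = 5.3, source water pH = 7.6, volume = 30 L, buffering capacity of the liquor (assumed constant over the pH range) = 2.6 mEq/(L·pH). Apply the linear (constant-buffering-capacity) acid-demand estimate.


acid = buffering capacity · (pH_source − pH_target) · V
acid = 2.6 · (7.6 − 5.3) · 30

179.4000 mEq


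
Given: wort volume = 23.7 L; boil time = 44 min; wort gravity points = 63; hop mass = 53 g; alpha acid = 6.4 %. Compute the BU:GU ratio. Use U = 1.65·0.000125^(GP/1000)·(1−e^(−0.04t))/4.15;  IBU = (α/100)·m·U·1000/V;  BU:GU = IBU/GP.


U = 1.65·0.000125^(63/1000)·(1−e^(−0.04·44))/4.15 = 0.1869
IBU = (6.4/100)·53·0.1869·1000/23.7 = 26.7458
BU:GU = 26.7458/63

0.4245


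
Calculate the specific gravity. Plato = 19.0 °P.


SG = 259/(259 − P)
SG = 259/(259 − 19.0)

1.0792


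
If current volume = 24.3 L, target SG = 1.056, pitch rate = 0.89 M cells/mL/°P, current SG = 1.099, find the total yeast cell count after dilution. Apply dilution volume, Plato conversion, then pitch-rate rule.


V_w = V·((SG_c−1)/(SG_t−1)−1);  °P = 259 − 259/SG_t;  cells = rate·(V+V_w)·°P
V_w = 24.3·((1.099−1)/(1.056−1)−1) = 18.6589
V_final = 24.3 + 18.6589 = 42.9589
°P = 259 − 259/1.056 = 13.7348
cells = 0.89·42.9589·13.7348

525.1306 billion cells


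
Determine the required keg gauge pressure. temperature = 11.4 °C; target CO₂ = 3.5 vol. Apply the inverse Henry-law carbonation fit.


psi = vols/(0.01821 + 0.09011·e^(−0.04·T)) − 14.695
psi = 3.5/(0.01821 + 0.09011·e^(−0.04·11.4)) − 14.695

31.7716 psi


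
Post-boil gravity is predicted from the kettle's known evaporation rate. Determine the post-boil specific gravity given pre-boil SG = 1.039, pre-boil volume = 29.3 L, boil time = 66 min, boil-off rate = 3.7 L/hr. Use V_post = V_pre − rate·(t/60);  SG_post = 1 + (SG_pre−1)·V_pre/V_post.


V_post = 29.3 − 3.7·(66/60) = 25.2300
SG_post = 1 + (1.039 − 1)·29.3/25.2300

1.0453


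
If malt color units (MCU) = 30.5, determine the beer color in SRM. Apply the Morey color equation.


SRM = 1.4922 · MCU^0.6859
SRM = 1.4922 · 30.5^0.6859

15.5564 SRM


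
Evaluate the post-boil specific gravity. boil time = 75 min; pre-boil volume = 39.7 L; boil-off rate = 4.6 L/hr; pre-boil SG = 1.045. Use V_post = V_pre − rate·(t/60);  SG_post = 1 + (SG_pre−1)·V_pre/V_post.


V_post = 39.7 − 4.6·(75/60) = 33.9500
SG_post = 1 + (1.045 − 1)·39.7/33.9500

1.0526


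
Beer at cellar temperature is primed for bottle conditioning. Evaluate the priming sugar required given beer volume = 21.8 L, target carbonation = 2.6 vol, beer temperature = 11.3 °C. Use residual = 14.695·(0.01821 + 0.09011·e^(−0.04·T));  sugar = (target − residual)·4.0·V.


residual = 14.695·(0.01821 + 0.09011·e^(−0.04·11.3)) = 1.1102
sugar = (2.6 − 1.1102)·4.0·21.8

129.9075 g


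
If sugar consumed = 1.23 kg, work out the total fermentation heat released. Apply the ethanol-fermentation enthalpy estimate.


Q = m_sugar · 590 kJ/kg
Q = 1.23 · 590

725.7000 kJ


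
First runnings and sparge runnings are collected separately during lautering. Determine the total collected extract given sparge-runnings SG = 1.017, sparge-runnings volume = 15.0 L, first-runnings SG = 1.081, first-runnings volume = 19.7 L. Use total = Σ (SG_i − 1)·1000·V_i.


first = (1.081 − 1)·1000·19.7 = 1595.7000
sparge = (1.017 − 1)·1000·15.0 = 255.0000
total = 1595.7000 + 255.0000

1850.7000 gravity·L


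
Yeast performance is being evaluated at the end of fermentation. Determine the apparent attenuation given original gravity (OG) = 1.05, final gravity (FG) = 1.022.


AA = (OG − FG)/(OG − 1) · 100
AA = (1.05 − 1.022)/(1.05 − 1) · 100

56.0000 %


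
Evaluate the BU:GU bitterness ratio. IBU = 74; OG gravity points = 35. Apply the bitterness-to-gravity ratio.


BU:GU = IBU / OG_points
BU:GU = 74 / 35

2.1143


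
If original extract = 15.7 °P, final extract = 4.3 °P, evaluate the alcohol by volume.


SG = 259/(259 − P);  ABV = (OG − FG)·131.25
OG = 259/(259 − 15.7) = 1.0645
FG = 259/(259 − 4.3) = 1.0169
ABV = (1.0645 − 1.0169)·131.25

6.2536 % ABV


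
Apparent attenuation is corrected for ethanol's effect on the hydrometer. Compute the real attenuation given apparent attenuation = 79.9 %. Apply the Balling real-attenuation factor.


RA = AA · 0.8192
RA = 79.9 · 0.8192

65.4541 %


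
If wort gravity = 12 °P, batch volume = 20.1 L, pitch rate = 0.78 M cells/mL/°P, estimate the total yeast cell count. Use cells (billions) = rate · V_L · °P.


cells = 0.78 · 20.1 · 12

188.1360 billion cells


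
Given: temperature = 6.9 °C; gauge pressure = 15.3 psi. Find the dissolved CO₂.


vols = (P + 14.695)·(0.01821 + 0.09011·e^(−0.04·T))
vols = (15.3 + 14.695)·(0.01821 + 0.09011·e^(−0.04·6.9))

2.5972 volumes


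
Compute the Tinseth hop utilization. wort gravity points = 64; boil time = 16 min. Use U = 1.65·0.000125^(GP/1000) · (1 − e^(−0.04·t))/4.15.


bigness = 1.65·0.000125^(64/1000) = 0.9283
boil_factor = (1 − e^(−0.04·16))/4.15 = 0.1139
U = 0.9283 · 0.1139

0.1057


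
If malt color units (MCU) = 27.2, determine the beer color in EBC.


SRM = 1.4922·MCU^0.6859;  EBC = SRM·1.97
SRM = 1.4922·27.2^0.6859 = 14.3813
EBC = 14.3813·1.97

28.3311 EBC


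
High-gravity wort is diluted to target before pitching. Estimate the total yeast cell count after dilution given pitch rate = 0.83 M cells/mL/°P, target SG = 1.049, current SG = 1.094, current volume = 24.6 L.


V_w = V·((SG_c−1)/(SG_t−1)−1);  °P = 259 − 259/SG_t;  cells = rate·(V+V_w)·°P
V_w = 24.6·((1.094−1)/(1.049−1)−1) = 22.5918
V_final = 24.6 + 22.5918 = 47.1918
°P = 259 − 259/1.049 = 12.0982
cells = 0.83·47.1918·12.0982

473.8767 billion cells


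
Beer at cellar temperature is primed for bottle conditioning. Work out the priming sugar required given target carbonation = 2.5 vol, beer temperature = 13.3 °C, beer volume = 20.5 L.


residual = 14.695·(0.01821 + 0.09011·e^(−0.04·T));  sugar = (target − residual)·4.0·V
residual = 14.695·(0.01821 + 0.09011·e^(−0.04·13.3)) = 1.0454
sugar = (2.5 − 1.0454)·4.0·20.5

119.2731 g


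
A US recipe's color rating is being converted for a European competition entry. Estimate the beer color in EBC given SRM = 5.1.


EBC = SRM · 1.97
EBC = 5.1 · 1.97

10.0470 EBC


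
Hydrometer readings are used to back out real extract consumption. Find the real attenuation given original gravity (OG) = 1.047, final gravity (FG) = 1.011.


AA = (OG−FG)/(OG−1)·100;  RA = AA·0.8192
AA = (1.047 − 1.011)/(1.047 − 1)·100 = 76.5957
RA = 76.5957·0.8192

62.7472 %


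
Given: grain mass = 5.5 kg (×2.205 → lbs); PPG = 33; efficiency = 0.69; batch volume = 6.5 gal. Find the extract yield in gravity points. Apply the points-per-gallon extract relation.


points = lbs × PPG × eff / vol
lbs = 5.5 × 2.205 = 12.1275
points = 12.1275 × 33 × 0.69 / 6.5

42.4836 points


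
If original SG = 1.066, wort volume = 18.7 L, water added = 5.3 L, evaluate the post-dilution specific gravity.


SG_new = 1 + (SG_old − 1)·V_old/(V_old + V_water)
pts = (1.066 − 1)·1000·18.7/(18.7 + 5.3) = 51.4250
SG_new = 1 + 51.4250/1000

1.0514


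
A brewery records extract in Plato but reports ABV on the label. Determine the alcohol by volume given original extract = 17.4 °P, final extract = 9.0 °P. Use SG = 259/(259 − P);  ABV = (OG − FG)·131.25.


OG = 259/(259 − 17.4) = 1.0720
FG = 259/(259 − 9.0) = 1.0360
ABV = (1.0720 − 1.0360)·131.25

4.7276 % ABV


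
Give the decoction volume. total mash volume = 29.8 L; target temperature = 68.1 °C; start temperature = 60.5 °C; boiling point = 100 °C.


V_dec = V_total·(T_target − T_start)/(T_boil − T_start)
V_dec = 29.8·(68.1 − 60.5)/(100 − 60.5)

5.7337 L


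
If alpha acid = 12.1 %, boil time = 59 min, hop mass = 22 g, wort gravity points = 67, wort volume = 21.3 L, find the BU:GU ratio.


U = 1.65·0.000125^(GP/1000)·(1−e^(−0.04t))/4.15;  IBU = (α/100)·m·U·1000/V;  BU:GU = IBU/GP
U = 1.65·0.000125^(67/1000)·(1−e^(−0.04·59))/4.15 = 0.1972
IBU = (12.1/100)·22·0.1972·1000/21.3 = 24.6425
BU:GU = 24.6425/67

0.3678


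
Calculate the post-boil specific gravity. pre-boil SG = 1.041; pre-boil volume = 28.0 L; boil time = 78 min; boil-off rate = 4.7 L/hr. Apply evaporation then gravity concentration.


V_post = V_pre − rate·(t/60);  SG_post = 1 + (SG_pre−1)·V_pre/V_post
V_post = 28.0 − 4.7·(78/60) = 21.8900
SG_post = 1 + (1.041 − 1)·28.0/21.8900

1.0524


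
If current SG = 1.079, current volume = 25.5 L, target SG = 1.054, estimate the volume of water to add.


V_water = V·((SG_curr − 1)/(SG_target − 1) − 1)
V_water = 25.5·((1.079 − 1)/(1.054 − 1) − 1)

11.8056 L


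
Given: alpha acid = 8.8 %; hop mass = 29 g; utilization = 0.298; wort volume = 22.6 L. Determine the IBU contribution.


IBU = (α/100)·mass·U·1000 / V
IBU = (8.8/100)·29·0.298·1000 / 22.6

33.6503 IBU


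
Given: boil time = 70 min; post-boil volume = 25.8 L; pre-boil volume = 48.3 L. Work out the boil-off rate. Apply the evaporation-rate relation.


rate = (V_pre − V_post) / (t_min/60)
rate = (48.3 − 25.8) / (70/60)

19.2857 L/hr


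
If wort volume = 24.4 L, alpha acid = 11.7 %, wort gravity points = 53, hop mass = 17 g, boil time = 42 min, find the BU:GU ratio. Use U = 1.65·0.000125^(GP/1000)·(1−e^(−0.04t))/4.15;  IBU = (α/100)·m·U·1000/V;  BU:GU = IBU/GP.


U = 1.65·0.000125^(53/1000)·(1−e^(−0.04·42))/4.15 = 0.2009
IBU = (11.7/100)·17·0.2009·1000/24.4 = 16.3773
BU:GU = 16.3773/53

0.3090


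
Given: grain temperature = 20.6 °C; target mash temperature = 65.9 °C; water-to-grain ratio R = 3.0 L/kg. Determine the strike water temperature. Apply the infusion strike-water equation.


T_strike = (0.41/R)·(T_mash − T_grain) + T_mash
T_strike = (0.41/3.0)·(65.9 − 20.6) + 65.9

72.0910 °C


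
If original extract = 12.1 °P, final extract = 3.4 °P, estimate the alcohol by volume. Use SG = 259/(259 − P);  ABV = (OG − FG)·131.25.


OG = 259/(259 − 12.1) = 1.0490
FG = 259/(259 − 3.4) = 1.0133
ABV = (1.0490 − 1.0133)·131.25

4.6864 % ABV


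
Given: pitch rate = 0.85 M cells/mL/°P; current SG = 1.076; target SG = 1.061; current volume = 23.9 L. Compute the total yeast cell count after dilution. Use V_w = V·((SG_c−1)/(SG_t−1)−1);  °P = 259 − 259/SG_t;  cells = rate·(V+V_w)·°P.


V_w = 23.9·((1.076−1)/(1.061−1)−1) = 5.8770
V_final = 23.9 + 5.8770 = 29.7770
°P = 259 − 259/1.061 = 14.8907
cells = 0.85·29.7770·14.8907

376.8902 billion cells


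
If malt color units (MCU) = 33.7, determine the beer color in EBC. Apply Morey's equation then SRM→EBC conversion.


SRM = 1.4922·MCU^0.6859;  EBC = SRM·1.97
SRM = 1.4922·33.7^0.6859 = 16.6582
EBC = 16.6582·1.97

32.8167 EBC


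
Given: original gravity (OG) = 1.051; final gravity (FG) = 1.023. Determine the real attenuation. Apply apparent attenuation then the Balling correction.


AA = (OG−FG)/(OG−1)·100;  RA = AA·0.8192
AA = (1.051 − 1.023)/(1.051 − 1)·100 = 54.9020
RA = 54.9020·0.8192

44.9757 %


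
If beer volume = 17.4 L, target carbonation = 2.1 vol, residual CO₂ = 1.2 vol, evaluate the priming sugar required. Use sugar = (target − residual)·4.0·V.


sugar = (2.1 − 1.2)·4.0·17.4

62.6400 g


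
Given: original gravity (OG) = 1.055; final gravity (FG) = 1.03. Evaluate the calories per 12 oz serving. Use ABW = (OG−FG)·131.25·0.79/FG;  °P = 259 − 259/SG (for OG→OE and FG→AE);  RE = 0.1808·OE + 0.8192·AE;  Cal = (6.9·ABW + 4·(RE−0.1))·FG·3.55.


ABW = (1.055 − 1.03)·131.25·0.79/1.03 = 2.5167
OE = 259 − 259/1.055 = 13.5024 °P
AE = 259 − 259/1.03 = 7.5437 °P
RE = 0.1808·13.5024 + 0.8192·7.5437 = 8.6210 °P
Cal = (6.9·2.5167 + 4·(8.6210−0.1))·1.03·3.55

188.1241 kcal


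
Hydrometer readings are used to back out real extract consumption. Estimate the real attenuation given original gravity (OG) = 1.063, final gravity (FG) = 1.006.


AA = (OG−FG)/(OG−1)·100;  RA = AA·0.8192
AA = (1.063 − 1.006)/(1.063 − 1)·100 = 90.4762
RA = 90.4762·0.8192

74.1181 %


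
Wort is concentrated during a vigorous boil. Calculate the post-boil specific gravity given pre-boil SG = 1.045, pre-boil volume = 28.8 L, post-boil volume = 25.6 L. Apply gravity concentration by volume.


SG_post = 1 + (SG_pre − 1)·V_pre/V_post
pts_pre = (1.045 − 1)·1000 = 45.0000
pts_post = 45.0000·28.8/25.6 = 50.6250
SG_post = 1 + 50.6250/1000

1.0506


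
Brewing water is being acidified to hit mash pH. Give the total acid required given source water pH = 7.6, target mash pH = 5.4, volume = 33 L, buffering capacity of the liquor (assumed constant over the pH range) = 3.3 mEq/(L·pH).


acid = buffering capacity · (pH_source − pH_target) · V
acid = 3.3 · (7.6 − 5.4) · 33

239.5800 mEq


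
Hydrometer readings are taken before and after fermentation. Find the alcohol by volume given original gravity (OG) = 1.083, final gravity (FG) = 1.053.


ABV = (OG − FG) · 131.25
ABV = (1.083 − 1.053) · 131.25

3.9375 % ABV


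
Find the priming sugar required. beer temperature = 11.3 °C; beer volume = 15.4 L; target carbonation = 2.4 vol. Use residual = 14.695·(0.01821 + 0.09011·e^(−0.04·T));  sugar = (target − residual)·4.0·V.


residual = 14.695·(0.01821 + 0.09011·e^(−0.04·11.3)) = 1.1102
sugar = (2.4 − 1.1102)·4.0·15.4

79.4495 g


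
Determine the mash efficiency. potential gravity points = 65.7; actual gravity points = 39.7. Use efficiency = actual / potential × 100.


efficiency = 39.7 / 65.7 × 100

60.4262 %


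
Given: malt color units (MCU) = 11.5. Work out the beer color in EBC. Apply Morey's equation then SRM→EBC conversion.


SRM = 1.4922·MCU^0.6859;  EBC = SRM·1.97
SRM = 1.4922·11.5^0.6859 = 7.9682
EBC = 7.9682·1.97

15.6973 EBC


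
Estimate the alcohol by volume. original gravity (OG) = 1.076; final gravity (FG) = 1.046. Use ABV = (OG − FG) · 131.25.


ABV = (1.076 − 1.046) · 131.25

3.9375 % ABV


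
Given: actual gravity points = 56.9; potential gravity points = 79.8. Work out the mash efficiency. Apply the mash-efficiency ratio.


efficiency = actual / potential × 100
efficiency = 56.9 / 79.8 × 100

71.3033 %


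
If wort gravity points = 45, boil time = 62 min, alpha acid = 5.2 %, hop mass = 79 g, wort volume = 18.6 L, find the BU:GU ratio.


U = 1.65·0.000125^(GP/1000)·(1−e^(−0.04t))/4.15;  IBU = (α/100)·m·U·1000/V;  BU:GU = IBU/GP
U = 1.65·0.000125^(45/1000)·(1−e^(−0.04·62))/4.15 = 0.2431
IBU = (5.2/100)·79·0.2431·1000/18.6 = 53.6947
BU:GU = 53.6947/45

1.1932


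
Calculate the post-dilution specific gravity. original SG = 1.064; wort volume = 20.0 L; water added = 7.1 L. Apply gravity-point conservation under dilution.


SG_new = 1 + (SG_old − 1)·V_old/(V_old + V_water)
pts = (1.064 − 1)·1000·20.0/(20.0 + 7.1) = 47.2325
SG_new = 1 + 47.2325/1000

1.0472


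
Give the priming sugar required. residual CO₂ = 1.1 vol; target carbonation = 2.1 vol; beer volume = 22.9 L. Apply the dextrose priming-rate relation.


sugar = (target − residual)·4.0·V
sugar = (2.1 − 1.1)·4.0·22.9

91.6000 g


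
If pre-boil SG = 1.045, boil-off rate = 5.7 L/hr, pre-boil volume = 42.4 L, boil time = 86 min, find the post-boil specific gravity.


V_post = V_pre − rate·(t/60);  SG_post = 1 + (SG_pre−1)·V_pre/V_post
V_post = 42.4 − 5.7·(86/60) = 34.2300
SG_post = 1 + (1.045 − 1)·42.4/34.2300

1.0557


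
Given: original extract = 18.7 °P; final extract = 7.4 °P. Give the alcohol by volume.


SG = 259/(259 − P);  ABV = (OG − FG)·131.25
OG = 259/(259 − 18.7) = 1.0778
FG = 259/(259 − 7.4) = 1.0294
ABV = (1.0778 − 1.0294)·131.25

6.3535 % ABV


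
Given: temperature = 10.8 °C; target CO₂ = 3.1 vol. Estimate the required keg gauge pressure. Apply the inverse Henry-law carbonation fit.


psi = vols/(0.01821 + 0.09011·e^(−0.04·T)) − 14.695
psi = 3.1/(0.01821 + 0.09011·e^(−0.04·10.8)) − 14.695

25.7168 psi


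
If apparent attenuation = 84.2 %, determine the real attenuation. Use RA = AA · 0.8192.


RA = 84.2 · 0.8192

68.9766 %


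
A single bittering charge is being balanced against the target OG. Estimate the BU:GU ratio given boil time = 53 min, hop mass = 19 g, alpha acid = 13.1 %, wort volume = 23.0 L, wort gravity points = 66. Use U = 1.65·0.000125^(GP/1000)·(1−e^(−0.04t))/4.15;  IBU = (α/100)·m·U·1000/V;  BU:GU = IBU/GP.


U = 1.65·0.000125^(66/1000)·(1−e^(−0.04·53))/4.15 = 0.1933
IBU = (13.1/100)·19·0.1933·1000/23.0 = 20.9217
BU:GU = 20.9217/66

0.3170


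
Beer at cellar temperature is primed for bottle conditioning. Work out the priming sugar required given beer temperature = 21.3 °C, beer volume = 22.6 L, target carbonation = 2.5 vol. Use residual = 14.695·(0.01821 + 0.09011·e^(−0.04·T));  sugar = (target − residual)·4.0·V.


residual = 14.695·(0.01821 + 0.09011·e^(−0.04·21.3)) = 0.8324
sugar = (2.5 − 0.8324)·4.0·22.6

150.7480 g


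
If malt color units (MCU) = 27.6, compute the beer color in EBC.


SRM = 1.4922·MCU^0.6859;  EBC = SRM·1.97
SRM = 1.4922·27.6^0.6859 = 14.5260
EBC = 14.5260·1.97

28.6163 EBC


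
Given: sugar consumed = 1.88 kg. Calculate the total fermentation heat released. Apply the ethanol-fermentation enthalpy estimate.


Q = m_sugar · 590 kJ/kg
Q = 1.88 · 590

1109.2000 kJ


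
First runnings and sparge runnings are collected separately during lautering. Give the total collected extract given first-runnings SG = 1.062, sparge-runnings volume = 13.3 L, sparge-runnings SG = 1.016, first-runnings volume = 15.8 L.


total = Σ (SG_i − 1)·1000·V_i
first = (1.062 − 1)·1000·15.8 = 979.6000
sparge = (1.016 − 1)·1000·13.3 = 212.8000
total = 979.6000 + 212.8000

1192.4000 gravity·L


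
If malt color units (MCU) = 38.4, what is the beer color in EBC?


SRM = 1.4922·MCU^0.6859;  EBC = SRM·1.97
SRM = 1.4922·38.4^0.6859 = 18.2188
EBC = 18.2188·1.97

35.8910 EBC


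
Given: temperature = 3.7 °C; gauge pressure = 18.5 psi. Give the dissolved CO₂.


vols = (P + 14.695)·(0.01821 + 0.09011·e^(−0.04·T))
vols = (18.5 + 14.695)·(0.01821 + 0.09011·e^(−0.04·3.7))

3.1842 volumes


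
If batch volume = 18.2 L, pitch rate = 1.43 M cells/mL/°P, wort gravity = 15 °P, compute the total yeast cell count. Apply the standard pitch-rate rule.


cells (billions) = rate · V_L · °P
cells = 1.43 · 18.2 · 15

390.3900 billion cells


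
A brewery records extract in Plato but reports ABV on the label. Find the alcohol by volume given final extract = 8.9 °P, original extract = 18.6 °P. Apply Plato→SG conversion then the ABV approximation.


SG = 259/(259 − P);  ABV = (OG − FG)·131.25
OG = 259/(259 − 18.6) = 1.0774
FG = 259/(259 − 8.9) = 1.0356
ABV = (1.0774 − 1.0356)·131.25

5.4843 % ABV


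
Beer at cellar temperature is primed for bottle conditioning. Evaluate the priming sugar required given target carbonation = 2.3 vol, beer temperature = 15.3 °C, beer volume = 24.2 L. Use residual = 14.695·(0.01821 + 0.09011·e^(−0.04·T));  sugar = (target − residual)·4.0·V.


residual = 14.695·(0.01821 + 0.09011·e^(−0.04·15.3)) = 0.9856
sugar = (2.3 − 0.9856)·4.0·24.2

127.2295 g


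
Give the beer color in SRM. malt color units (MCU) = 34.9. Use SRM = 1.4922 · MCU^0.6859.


SRM = 1.4922 · 34.9^0.6859

17.0628 SRM


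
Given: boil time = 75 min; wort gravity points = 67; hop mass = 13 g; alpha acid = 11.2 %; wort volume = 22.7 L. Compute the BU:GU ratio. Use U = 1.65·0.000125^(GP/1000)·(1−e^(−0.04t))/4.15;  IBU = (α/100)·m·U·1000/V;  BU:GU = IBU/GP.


U = 1.65·0.000125^(67/1000)·(1−e^(−0.04·75))/4.15 = 0.2069
IBU = (11.2/100)·13·0.2069·1000/22.7 = 13.2704
BU:GU = 13.2704/67

0.1981


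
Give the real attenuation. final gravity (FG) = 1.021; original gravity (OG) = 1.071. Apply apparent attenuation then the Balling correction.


AA = (OG−FG)/(OG−1)·100;  RA = AA·0.8192
AA = (1.071 − 1.021)/(1.071 − 1)·100 = 70.4225
RA = 70.4225·0.8192

57.6901 %


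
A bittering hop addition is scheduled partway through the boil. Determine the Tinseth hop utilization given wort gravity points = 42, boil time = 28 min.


U = 1.65·0.000125^(GP/1000) · (1 − e^(−0.04·t))/4.15
bigness = 1.65·0.000125^(42/1000) = 1.1312
boil_factor = (1 − e^(−0.04·28))/4.15 = 0.1623
U = 1.1312 · 0.1623

0.1836


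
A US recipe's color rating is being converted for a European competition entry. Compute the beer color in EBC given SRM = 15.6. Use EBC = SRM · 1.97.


EBC = 15.6 · 1.97

30.7320 EBC


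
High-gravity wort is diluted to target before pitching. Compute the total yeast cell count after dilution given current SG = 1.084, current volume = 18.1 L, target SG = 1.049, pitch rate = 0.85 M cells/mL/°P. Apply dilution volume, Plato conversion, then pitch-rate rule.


V_w = V·((SG_c−1)/(SG_t−1)−1);  °P = 259 − 259/SG_t;  cells = rate·(V+V_w)·°P
V_w = 18.1·((1.084−1)/(1.049−1)−1) = 12.9286
V_final = 18.1 + 12.9286 = 31.0286
°P = 259 − 259/1.049 = 12.0982
cells = 0.85·31.0286·12.0982

319.0811 billion cells


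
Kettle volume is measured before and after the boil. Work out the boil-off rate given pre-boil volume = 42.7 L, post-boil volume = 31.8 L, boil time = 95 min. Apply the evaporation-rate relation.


rate = (V_pre − V_post) / (t_min/60)
rate = (42.7 − 31.8) / (95/60)

6.8842 L/hr


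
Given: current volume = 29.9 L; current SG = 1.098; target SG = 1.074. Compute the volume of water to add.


V_water = V·((SG_curr − 1)/(SG_target − 1) − 1)
V_water = 29.9·((1.098 − 1)/(1.074 − 1) − 1)

9.6973 L


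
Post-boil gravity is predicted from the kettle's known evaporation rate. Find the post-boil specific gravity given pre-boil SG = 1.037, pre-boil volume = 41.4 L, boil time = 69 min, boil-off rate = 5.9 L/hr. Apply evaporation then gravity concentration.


V_post = V_pre − rate·(t/60);  SG_post = 1 + (SG_pre−1)·V_pre/V_post
V_post = 41.4 − 5.9·(69/60) = 34.6150
SG_post = 1 + (1.037 − 1)·41.4/34.6150

1.0443


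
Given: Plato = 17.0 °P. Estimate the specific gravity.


SG = 259/(259 − P)
SG = 259/(259 − 17.0)

1.0702


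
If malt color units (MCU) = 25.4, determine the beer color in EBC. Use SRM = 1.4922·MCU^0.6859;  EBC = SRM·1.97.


SRM = 1.4922·25.4^0.6859 = 13.7215
EBC = 13.7215·1.97

27.0314 EBC


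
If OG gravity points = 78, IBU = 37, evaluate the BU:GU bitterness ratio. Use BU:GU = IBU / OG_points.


BU:GU = 37 / 78

0.4744


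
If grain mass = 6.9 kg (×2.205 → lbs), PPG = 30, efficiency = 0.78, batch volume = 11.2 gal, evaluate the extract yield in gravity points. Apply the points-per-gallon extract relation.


points = lbs × PPG × eff / vol
lbs = 6.9 × 2.205 = 15.2145
points = 15.2145 × 30 × 0.78 / 11.2

31.7874 points


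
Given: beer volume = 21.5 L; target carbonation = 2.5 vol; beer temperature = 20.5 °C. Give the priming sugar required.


residual = 14.695·(0.01821 + 0.09011·e^(−0.04·T));  sugar = (target − residual)·4.0·V
residual = 14.695·(0.01821 + 0.09011·e^(−0.04·20.5)) = 0.8508
sugar = (2.5 − 0.8508)·4.0·21.5

141.8311 g


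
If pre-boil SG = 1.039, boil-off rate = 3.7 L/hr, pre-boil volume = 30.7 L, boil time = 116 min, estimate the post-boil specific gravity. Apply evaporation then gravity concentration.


V_post = V_pre − rate·(t/60);  SG_post = 1 + (SG_pre−1)·V_pre/V_post
V_post = 30.7 − 3.7·(116/60) = 23.5467
SG_post = 1 + (1.039 − 1)·30.7/23.5467

1.0508
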